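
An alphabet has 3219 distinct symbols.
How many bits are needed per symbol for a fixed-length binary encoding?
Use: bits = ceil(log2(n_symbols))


log2(3219) = 11.6524
Bracket: 2^11 = 2048 < 3219 <= 2^12 = 4096
So ceil(log2(3219)) = 12

bits = ceil(log2(3219)) = ceil(11.6524) = 12 bits


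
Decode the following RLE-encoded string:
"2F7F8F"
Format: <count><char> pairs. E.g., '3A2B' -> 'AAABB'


Expanding each <count><char> pair:
  2F -> 'FF'
  7F -> 'FFFFFFF'
  8F -> 'FFFFFFFF'

Decoded = FFFFFFFFFFFFFFFFF


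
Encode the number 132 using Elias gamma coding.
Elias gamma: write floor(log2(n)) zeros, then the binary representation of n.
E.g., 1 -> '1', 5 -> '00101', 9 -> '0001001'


num_bits = floor(log2(132)) + 1 = 8
leading_zeros = num_bits - 1 = 7
binary(132) = 10000100

Elias gamma(132) = '0000000' + '10000100' = 000000010000100 (15 bits)


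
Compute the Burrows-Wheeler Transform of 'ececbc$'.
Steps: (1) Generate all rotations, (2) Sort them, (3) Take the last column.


Rotations (sorted):
  0: $ececbc -> last char: c
  1: bc$ecec -> last char: c
  2: c$ececb -> last char: b
  3: cbc$ece -> last char: e
  4: cecbc$e -> last char: e
  5: ecbc$ec -> last char: c
  6: ececbc$ -> last char: $


BWT = ccbeec$


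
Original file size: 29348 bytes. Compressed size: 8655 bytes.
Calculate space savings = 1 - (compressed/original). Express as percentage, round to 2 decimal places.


ratio = compressed/original = 8655/29348 = 0.294909
savings = 1 - ratio = 1 - 0.294909 = 0.705091
as a percentage: 0.705091 * 100 = 70.51%

Space savings = 1 - 8655/29348 = 70.51%


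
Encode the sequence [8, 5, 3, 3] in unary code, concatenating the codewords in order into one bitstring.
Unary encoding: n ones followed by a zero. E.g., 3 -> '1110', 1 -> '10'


Encode each number as n ones followed by a terminating 0:
  8 -> 111111110 (9 bits)
  5 -> 111110 (6 bits)
  3 -> 1110 (4 bits)
  3 -> 1110 (4 bits)
Total length = 9 + 6 + 4 + 4 = 23 bits.

Unary([8, 5, 3, 3]) = 11111111011111011101110 (23 bits)


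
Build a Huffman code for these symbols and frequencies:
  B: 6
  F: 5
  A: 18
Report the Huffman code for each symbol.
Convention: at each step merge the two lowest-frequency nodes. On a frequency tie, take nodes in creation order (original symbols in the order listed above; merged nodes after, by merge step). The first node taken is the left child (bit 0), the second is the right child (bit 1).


Huffman tree construction:
Step 1: Merge F(5) + B(6) = 11
Step 2: Merge (F+B)(11) + A(18) = 29
Read each symbol's code off the tree from the root (left child = 0, right child = 1).

Codes:
  B: 01 (length 2)
  F: 00 (length 2)
  A: 1 (length 1)
Average code length: 40/29 = 1.3793 bits/symbol


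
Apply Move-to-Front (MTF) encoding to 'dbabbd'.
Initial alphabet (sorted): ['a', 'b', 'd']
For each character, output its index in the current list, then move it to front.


MTF encoding:
'd': index 2 in ['a', 'b', 'd'] -> ['d', 'a', 'b']
'b': index 2 in ['d', 'a', 'b'] -> ['b', 'd', 'a']
'a': index 2 in ['b', 'd', 'a'] -> ['a', 'b', 'd']
'b': index 1 in ['a', 'b', 'd'] -> ['b', 'a', 'd']
'b': index 0 in ['b', 'a', 'd'] -> ['b', 'a', 'd']
'd': index 2 in ['b', 'a', 'd'] -> ['d', 'b', 'a']


Output: [2, 2, 2, 1, 0, 2]


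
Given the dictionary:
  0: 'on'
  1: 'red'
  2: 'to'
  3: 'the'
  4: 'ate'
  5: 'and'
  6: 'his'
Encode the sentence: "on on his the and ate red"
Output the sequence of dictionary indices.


Look up each word in the dictionary:
  'on' -> 0
  'on' -> 0
  'his' -> 6
  'the' -> 3
  'and' -> 5
  'ate' -> 4
  'red' -> 1

Encoded: [0, 0, 6, 3, 5, 4, 1]


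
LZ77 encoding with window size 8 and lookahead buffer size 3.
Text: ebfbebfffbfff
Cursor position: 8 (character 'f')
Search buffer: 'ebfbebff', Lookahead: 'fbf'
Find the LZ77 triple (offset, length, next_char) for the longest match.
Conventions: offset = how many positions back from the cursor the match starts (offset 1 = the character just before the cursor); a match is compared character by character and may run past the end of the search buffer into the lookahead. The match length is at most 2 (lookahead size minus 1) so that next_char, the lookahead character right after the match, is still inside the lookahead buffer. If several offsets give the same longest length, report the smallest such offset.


Try each offset into the search buffer:
  offset=1 (pos 7, char 'f'): match length 1
  offset=2 (pos 6, char 'f'): match length 1
  offset=3 (pos 5, char 'b'): match length 0
  offset=4 (pos 4, char 'e'): match length 0
  offset=5 (pos 3, char 'b'): match length 0
  offset=6 (pos 2, char 'f'): match length 2
  offset=7 (pos 1, char 'b'): match length 0
  offset=8 (pos 0, char 'e'): match length 0
Longest match has length 2 at offset 6.
next_char = character at position 8 + 2 = 10 -> 'f'

Best match: offset=6, length=2 (matching 'fb' starting at position 2)
LZ77 triple: (6, 2, 'f')


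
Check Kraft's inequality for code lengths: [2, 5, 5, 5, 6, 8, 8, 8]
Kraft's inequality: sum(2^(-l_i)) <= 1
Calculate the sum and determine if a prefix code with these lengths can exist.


Sum = 2^(-2) + 2^(-5) + 2^(-5) + 2^(-5) + 2^(-6) + 2^(-8) + 2^(-8) + 2^(-8)
    = 0.25 + 0.03125 + 0.03125 + 0.03125 + 0.015625 + 0.00390625 + 0.00390625 + 0.00390625
    = 95/256 = 0.37109375
Since 0.37109375 <= 1, Kraft's inequality IS satisfied.
A prefix code with these lengths CAN exist.

Kraft sum = 0.37109375. Satisfied.


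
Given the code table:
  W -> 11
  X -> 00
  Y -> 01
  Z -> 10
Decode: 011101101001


Decoding:
01 -> Y
11 -> W
01 -> Y
10 -> Z
10 -> Z
01 -> Y


Result: YWYZZY


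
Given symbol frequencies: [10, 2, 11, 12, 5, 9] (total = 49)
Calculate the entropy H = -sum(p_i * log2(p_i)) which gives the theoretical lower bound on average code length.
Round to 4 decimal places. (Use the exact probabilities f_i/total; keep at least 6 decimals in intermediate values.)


Per-symbol terms -p_i * log2(p_i) with p_i = f_i/49:
  p = 10/49 = 0.204082: log2(p) = -2.292782, -p*log2(p) = 0.467915
  p = 2/49 = 0.040816: log2(p) = -4.614710, -p*log2(p) = 0.188356
  p = 11/49 = 0.224490: log2(p) = -2.155278, -p*log2(p) = 0.483838
  p = 12/49 = 0.244898: log2(p) = -2.029747, -p*log2(p) = 0.497081
  p = 5/49 = 0.102041: log2(p) = -3.292782, -p*log2(p) = 0.335998
  p = 9/49 = 0.183673: log2(p) = -2.444785, -p*log2(p) = 0.449042
H = 0.467915 + 0.188356 + 0.483838 + 0.497081 + 0.335998 + 0.449042 = 2.422230

H = 2.4222 bits/symbol


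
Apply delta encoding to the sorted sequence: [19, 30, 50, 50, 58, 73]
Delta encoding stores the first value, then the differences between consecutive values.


First value: 19
Deltas:
  30 - 19 = 11
  50 - 30 = 20
  50 - 50 = 0
  58 - 50 = 8
  73 - 58 = 15


Delta encoded: [19, 11, 20, 0, 8, 15]


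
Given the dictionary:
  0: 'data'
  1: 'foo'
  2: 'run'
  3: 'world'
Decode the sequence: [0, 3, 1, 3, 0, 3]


Look up each index in the dictionary:
  0 -> 'data'
  3 -> 'world'
  1 -> 'foo'
  3 -> 'world'
  0 -> 'data'
  3 -> 'world'

Decoded: "data world foo world data world"


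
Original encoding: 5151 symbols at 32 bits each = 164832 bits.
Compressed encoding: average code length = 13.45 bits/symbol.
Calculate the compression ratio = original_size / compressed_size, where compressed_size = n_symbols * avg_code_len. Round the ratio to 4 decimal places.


original_size = n_symbols * orig_bits = 5151 * 32 = 164832 bits
compressed_size = n_symbols * avg_code_len = 5151 * 13.45 = 69280.95 bits
ratio = original_size / compressed_size = 164832 / 69280.95 = 2.3792

Compression ratio = 2.3792


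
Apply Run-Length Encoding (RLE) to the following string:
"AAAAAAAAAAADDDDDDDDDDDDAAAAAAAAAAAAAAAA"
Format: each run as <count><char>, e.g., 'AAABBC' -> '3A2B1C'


Scanning runs left to right:
  i=0: run of 'A' x 11 -> '11A'
  i=11: run of 'D' x 12 -> '12D'
  i=23: run of 'A' x 16 -> '16A'

RLE = 11A12D16A


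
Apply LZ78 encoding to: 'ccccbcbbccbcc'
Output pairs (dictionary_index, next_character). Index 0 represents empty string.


LZ78 encoding steps:
Dictionary: {0: ''}
Step 1: w='' (idx 0), next='c' -> output (0, 'c'), add 'c' as idx 1
Step 2: w='c' (idx 1), next='c' -> output (1, 'c'), add 'cc' as idx 2
Step 3: w='c' (idx 1), next='b' -> output (1, 'b'), add 'cb' as idx 3
Step 4: w='cb' (idx 3), next='b' -> output (3, 'b'), add 'cbb' as idx 4
Step 5: w='cc' (idx 2), next='b' -> output (2, 'b'), add 'ccb' as idx 5
Step 6: w='cc' (idx 2), end of input -> output (2, '')


Encoded: [(0, 'c'), (1, 'c'), (1, 'b'), (3, 'b'), (2, 'b'), (2, '')]


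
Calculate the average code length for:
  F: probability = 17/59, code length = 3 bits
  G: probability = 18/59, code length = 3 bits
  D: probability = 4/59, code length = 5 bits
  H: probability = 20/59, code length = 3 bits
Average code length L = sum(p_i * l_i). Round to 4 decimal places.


Weighted contributions p_i * l_i:
  F: (17/59) * 3 = 51/59
  G: (18/59) * 3 = 54/59
  D: (4/59) * 5 = 20/59
  H: (20/59) * 3 = 60/59
Sum = (51 + 54 + 20 + 60)/59 = 185/59

L = 185/59 = 3.1356 bits/symbol


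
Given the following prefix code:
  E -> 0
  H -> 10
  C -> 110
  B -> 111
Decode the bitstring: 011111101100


Decoding step by step:
Bits 0 -> E
Bits 111 -> B
Bits 111 -> B
Bits 0 -> E
Bits 110 -> C
Bits 0 -> E


Decoded message: EBBECE


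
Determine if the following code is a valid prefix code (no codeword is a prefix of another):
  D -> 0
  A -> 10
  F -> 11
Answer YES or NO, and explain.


Checking each pair (does one codeword prefix another?):
  D='0' vs A='10': no prefix
  D='0' vs F='11': no prefix
  A='10' vs D='0': no prefix
  A='10' vs F='11': no prefix
  F='11' vs D='0': no prefix
  F='11' vs A='10': no prefix
No violation found over all pairs.

YES -- this is a valid prefix code. No codeword is a prefix of any other codeword.


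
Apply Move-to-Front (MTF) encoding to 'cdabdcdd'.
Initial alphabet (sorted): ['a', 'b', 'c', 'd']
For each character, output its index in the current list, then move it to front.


MTF encoding:
'c': index 2 in ['a', 'b', 'c', 'd'] -> ['c', 'a', 'b', 'd']
'd': index 3 in ['c', 'a', 'b', 'd'] -> ['d', 'c', 'a', 'b']
'a': index 2 in ['d', 'c', 'a', 'b'] -> ['a', 'd', 'c', 'b']
'b': index 3 in ['a', 'd', 'c', 'b'] -> ['b', 'a', 'd', 'c']
'd': index 2 in ['b', 'a', 'd', 'c'] -> ['d', 'b', 'a', 'c']
'c': index 3 in ['d', 'b', 'a', 'c'] -> ['c', 'd', 'b', 'a']
'd': index 1 in ['c', 'd', 'b', 'a'] -> ['d', 'c', 'b', 'a']
'd': index 0 in ['d', 'c', 'b', 'a'] -> ['d', 'c', 'b', 'a']


Output: [2, 3, 2, 3, 2, 3, 1, 0]


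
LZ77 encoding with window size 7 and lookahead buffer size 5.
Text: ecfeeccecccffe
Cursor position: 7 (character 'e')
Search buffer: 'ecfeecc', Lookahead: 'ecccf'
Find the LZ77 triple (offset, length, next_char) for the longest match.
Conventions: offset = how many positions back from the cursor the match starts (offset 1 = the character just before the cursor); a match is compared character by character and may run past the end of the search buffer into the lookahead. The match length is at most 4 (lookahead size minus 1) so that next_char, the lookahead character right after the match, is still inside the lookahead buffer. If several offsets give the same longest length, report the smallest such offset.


Try each offset into the search buffer:
  offset=1 (pos 6, char 'c'): match length 0
  offset=2 (pos 5, char 'c'): match length 0
  offset=3 (pos 4, char 'e'): match length 3
  offset=4 (pos 3, char 'e'): match length 1
  offset=5 (pos 2, char 'f'): match length 0
  offset=6 (pos 1, char 'c'): match length 0
  offset=7 (pos 0, char 'e'): match length 2
Longest match has length 3 at offset 3.
next_char = character at position 7 + 3 = 10 -> 'c'

Best match: offset=3, length=3 (matching 'ecc' starting at position 4)
LZ77 triple: (3, 3, 'c')


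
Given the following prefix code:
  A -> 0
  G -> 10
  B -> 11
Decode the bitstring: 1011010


Decoding step by step:
Bits 10 -> G
Bits 11 -> B
Bits 0 -> A
Bits 10 -> G


Decoded message: GBAG


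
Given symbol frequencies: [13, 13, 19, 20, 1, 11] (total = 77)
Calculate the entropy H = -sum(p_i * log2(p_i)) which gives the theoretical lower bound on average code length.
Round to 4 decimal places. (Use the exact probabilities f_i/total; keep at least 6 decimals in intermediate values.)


Per-symbol terms -p_i * log2(p_i) with p_i = f_i/77:
  p = 13/77 = 0.168831: log2(p) = -2.566347, -p*log2(p) = 0.433279
  p = 13/77 = 0.168831: log2(p) = -2.566347, -p*log2(p) = 0.433279
  p = 19/77 = 0.246753: log2(p) = -2.018859, -p*log2(p) = 0.498160
  p = 20/77 = 0.259740: log2(p) = -1.944858, -p*log2(p) = 0.505158
  p = 1/77 = 0.012987: log2(p) = -6.266787, -p*log2(p) = 0.081387
  p = 11/77 = 0.142857: log2(p) = -2.807355, -p*log2(p) = 0.401051
H = 0.433279 + 0.433279 + 0.498160 + 0.505158 + 0.081387 + 0.401051 = 2.352314

H = 2.3523 bits/symbol


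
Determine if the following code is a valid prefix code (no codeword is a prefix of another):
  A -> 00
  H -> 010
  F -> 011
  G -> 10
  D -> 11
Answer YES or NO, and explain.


Checking each pair (does one codeword prefix another?):
  A='00' vs H='010': no prefix
  A='00' vs F='011': no prefix
  A='00' vs G='10': no prefix
  A='00' vs D='11': no prefix
  H='010' vs A='00': no prefix
  H='010' vs F='011': no prefix
  H='010' vs G='10': no prefix
  H='010' vs D='11': no prefix
  F='011' vs A='00': no prefix
  F='011' vs H='010': no prefix
  F='011' vs G='10': no prefix
  F='011' vs D='11': no prefix
  G='10' vs A='00': no prefix
  G='10' vs H='010': no prefix
  G='10' vs F='011': no prefix
  G='10' vs D='11': no prefix
  D='11' vs A='00': no prefix
  D='11' vs H='010': no prefix
  D='11' vs F='011': no prefix
  D='11' vs G='10': no prefix
No violation found over all pairs.

YES -- this is a valid prefix code. No codeword is a prefix of any other codeword.


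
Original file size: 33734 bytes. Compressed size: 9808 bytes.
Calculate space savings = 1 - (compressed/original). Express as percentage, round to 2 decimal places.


ratio = compressed/original = 9808/33734 = 0.290745
savings = 1 - ratio = 1 - 0.290745 = 0.709255
as a percentage: 0.709255 * 100 = 70.93%

Space savings = 1 - 9808/33734 = 70.93%


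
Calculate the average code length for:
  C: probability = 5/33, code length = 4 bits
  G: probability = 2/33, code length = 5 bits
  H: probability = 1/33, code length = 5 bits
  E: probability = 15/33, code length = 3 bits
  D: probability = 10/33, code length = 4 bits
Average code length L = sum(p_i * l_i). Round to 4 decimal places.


Weighted contributions p_i * l_i:
  C: (5/33) * 4 = 20/33
  G: (2/33) * 5 = 10/33
  H: (1/33) * 5 = 5/33
  E: (15/33) * 3 = 45/33
  D: (10/33) * 4 = 40/33
Sum = (20 + 10 + 5 + 45 + 40)/33 = 120/33

L = 120/33 = 3.6364 bits/symbol


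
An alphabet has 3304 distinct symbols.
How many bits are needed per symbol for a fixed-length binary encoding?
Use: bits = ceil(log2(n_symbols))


log2(3304) = 11.69
Bracket: 2^11 = 2048 < 3304 <= 2^12 = 4096
So ceil(log2(3304)) = 12

bits = ceil(log2(3304)) = ceil(11.69) = 12 bits


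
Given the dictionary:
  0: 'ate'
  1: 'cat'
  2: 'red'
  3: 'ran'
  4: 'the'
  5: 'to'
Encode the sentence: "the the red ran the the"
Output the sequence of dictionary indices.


Look up each word in the dictionary:
  'the' -> 4
  'the' -> 4
  'red' -> 2
  'ran' -> 3
  'the' -> 4
  'the' -> 4

Encoded: [4, 4, 2, 3, 4, 4]


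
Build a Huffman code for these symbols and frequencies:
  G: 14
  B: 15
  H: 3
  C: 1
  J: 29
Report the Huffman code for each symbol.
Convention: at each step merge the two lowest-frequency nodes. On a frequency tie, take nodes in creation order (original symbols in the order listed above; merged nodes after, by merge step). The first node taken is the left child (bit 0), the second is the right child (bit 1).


Huffman tree construction:
Step 1: Merge C(1) + H(3) = 4
Step 2: Merge (C+H)(4) + G(14) = 18
Step 3: Merge B(15) + ((C+H)+G)(18) = 33
Step 4: Merge J(29) + (B+((C+H)+G))(33) = 62
Read each symbol's code off the tree from the root (left child = 0, right child = 1).

Codes:
  G: 111 (length 3)
  B: 10 (length 2)
  H: 1101 (length 4)
  C: 1100 (length 4)
  J: 0 (length 1)
Average code length: 117/62 = 1.8871 bits/symbol


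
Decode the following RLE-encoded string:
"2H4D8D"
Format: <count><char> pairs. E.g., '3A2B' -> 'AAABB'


Expanding each <count><char> pair:
  2H -> 'HH'
  4D -> 'DDDD'
  8D -> 'DDDDDDDD'

Decoded = HHDDDDDDDDDDDD


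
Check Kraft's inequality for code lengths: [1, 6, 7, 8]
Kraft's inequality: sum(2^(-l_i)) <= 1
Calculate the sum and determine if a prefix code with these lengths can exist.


Sum = 2^(-1) + 2^(-6) + 2^(-7) + 2^(-8)
    = 0.5 + 0.015625 + 0.0078125 + 0.00390625
    = 135/256 = 0.52734375
Since 0.52734375 <= 1, Kraft's inequality IS satisfied.
A prefix code with these lengths CAN exist.

Kraft sum = 0.52734375. Satisfied.


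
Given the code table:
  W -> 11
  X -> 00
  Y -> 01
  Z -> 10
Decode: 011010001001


Decoding:
01 -> Y
10 -> Z
10 -> Z
00 -> X
10 -> Z
01 -> Y


Result: YZZXZY


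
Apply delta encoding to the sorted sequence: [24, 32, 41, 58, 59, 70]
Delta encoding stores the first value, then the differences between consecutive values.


First value: 24
Deltas:
  32 - 24 = 8
  41 - 32 = 9
  58 - 41 = 17
  59 - 58 = 1
  70 - 59 = 11


Delta encoded: [24, 8, 9, 17, 1, 11]


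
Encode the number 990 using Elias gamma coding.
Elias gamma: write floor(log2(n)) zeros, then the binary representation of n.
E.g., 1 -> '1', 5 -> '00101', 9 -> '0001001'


num_bits = floor(log2(990)) + 1 = 10
leading_zeros = num_bits - 1 = 9
binary(990) = 1111011110

Elias gamma(990) = '000000000' + '1111011110' = 0000000001111011110 (19 bits)


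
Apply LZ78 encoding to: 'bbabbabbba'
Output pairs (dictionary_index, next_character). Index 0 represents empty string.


LZ78 encoding steps:
Dictionary: {0: ''}
Step 1: w='' (idx 0), next='b' -> output (0, 'b'), add 'b' as idx 1
Step 2: w='b' (idx 1), next='a' -> output (1, 'a'), add 'ba' as idx 2
Step 3: w='b' (idx 1), next='b' -> output (1, 'b'), add 'bb' as idx 3
Step 4: w='' (idx 0), next='a' -> output (0, 'a'), add 'a' as idx 4
Step 5: w='bb' (idx 3), next='b' -> output (3, 'b'), add 'bbb' as idx 5
Step 6: w='a' (idx 4), end of input -> output (4, '')


Encoded: [(0, 'b'), (1, 'a'), (1, 'b'), (0, 'a'), (3, 'b'), (4, '')]


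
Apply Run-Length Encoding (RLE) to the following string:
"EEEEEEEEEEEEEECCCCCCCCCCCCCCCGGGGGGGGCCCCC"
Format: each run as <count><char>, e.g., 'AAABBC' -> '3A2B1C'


Scanning runs left to right:
  i=0: run of 'E' x 14 -> '14E'
  i=14: run of 'C' x 15 -> '15C'
  i=29: run of 'G' x 8 -> '8G'
  i=37: run of 'C' x 5 -> '5C'

RLE = 14E15C8G5C


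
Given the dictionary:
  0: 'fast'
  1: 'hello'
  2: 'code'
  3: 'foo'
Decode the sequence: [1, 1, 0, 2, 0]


Look up each index in the dictionary:
  1 -> 'hello'
  1 -> 'hello'
  0 -> 'fast'
  2 -> 'code'
  0 -> 'fast'

Decoded: "hello hello fast code fast"


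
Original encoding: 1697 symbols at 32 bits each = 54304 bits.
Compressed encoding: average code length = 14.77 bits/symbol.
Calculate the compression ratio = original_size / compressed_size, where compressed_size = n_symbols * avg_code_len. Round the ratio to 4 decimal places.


original_size = n_symbols * orig_bits = 1697 * 32 = 54304 bits
compressed_size = n_symbols * avg_code_len = 1697 * 14.77 = 25064.69 bits
ratio = original_size / compressed_size = 54304 / 25064.69 = 2.1666

Compression ratio = 2.1666


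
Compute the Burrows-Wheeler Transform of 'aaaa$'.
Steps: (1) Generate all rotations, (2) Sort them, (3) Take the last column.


Rotations (sorted):
  0: $aaaa -> last char: a
  1: a$aaa -> last char: a
  2: aa$aa -> last char: a
  3: aaa$a -> last char: a
  4: aaaa$ -> last char: $


BWT = aaaa$


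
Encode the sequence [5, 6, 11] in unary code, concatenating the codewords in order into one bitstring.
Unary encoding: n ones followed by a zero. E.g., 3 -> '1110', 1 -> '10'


Encode each number as n ones followed by a terminating 0:
  5 -> 111110 (6 bits)
  6 -> 1111110 (7 bits)
  11 -> 111111111110 (12 bits)
Total length = 6 + 7 + 12 = 25 bits.

Unary([5, 6, 11]) = 1111101111110111111111110 (25 bits)


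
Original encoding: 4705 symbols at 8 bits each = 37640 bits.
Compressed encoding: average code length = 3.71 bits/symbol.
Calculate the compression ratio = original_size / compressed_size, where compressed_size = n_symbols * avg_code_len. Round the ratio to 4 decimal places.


original_size = n_symbols * orig_bits = 4705 * 8 = 37640 bits
compressed_size = n_symbols * avg_code_len = 4705 * 3.71 = 17455.55 bits
ratio = original_size / compressed_size = 37640 / 17455.55 = 2.1563

Compression ratio = 2.1563


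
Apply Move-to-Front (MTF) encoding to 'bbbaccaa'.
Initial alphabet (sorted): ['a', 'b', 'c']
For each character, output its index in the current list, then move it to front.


MTF encoding:
'b': index 1 in ['a', 'b', 'c'] -> ['b', 'a', 'c']
'b': index 0 in ['b', 'a', 'c'] -> ['b', 'a', 'c']
'b': index 0 in ['b', 'a', 'c'] -> ['b', 'a', 'c']
'a': index 1 in ['b', 'a', 'c'] -> ['a', 'b', 'c']
'c': index 2 in ['a', 'b', 'c'] -> ['c', 'a', 'b']
'c': index 0 in ['c', 'a', 'b'] -> ['c', 'a', 'b']
'a': index 1 in ['c', 'a', 'b'] -> ['a', 'c', 'b']
'a': index 0 in ['a', 'c', 'b'] -> ['a', 'c', 'b']


Output: [1, 0, 0, 1, 2, 0, 1, 0]


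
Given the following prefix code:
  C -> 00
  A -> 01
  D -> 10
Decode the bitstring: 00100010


Decoding step by step:
Bits 00 -> C
Bits 10 -> D
Bits 00 -> C
Bits 10 -> D


Decoded message: CDCD


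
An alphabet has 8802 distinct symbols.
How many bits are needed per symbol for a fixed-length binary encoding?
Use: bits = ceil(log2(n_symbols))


log2(8802) = 13.1036
Bracket: 2^13 = 8192 < 8802 <= 2^14 = 16384
So ceil(log2(8802)) = 14

bits = ceil(log2(8802)) = ceil(13.1036) = 14 bits


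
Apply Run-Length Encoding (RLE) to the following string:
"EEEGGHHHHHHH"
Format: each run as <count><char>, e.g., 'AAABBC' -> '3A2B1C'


Scanning runs left to right:
  i=0: run of 'E' x 3 -> '3E'
  i=3: run of 'G' x 2 -> '2G'
  i=5: run of 'H' x 7 -> '7H'

RLE = 3E2G7H


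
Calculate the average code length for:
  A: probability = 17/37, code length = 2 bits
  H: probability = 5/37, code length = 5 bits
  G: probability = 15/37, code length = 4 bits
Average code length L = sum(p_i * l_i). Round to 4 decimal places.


Weighted contributions p_i * l_i:
  A: (17/37) * 2 = 34/37
  H: (5/37) * 5 = 25/37
  G: (15/37) * 4 = 60/37
Sum = (34 + 25 + 60)/37 = 119/37

L = 119/37 = 3.2162 bits/symbol


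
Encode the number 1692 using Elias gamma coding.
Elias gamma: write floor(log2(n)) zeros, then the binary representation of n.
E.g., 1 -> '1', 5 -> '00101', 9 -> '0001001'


num_bits = floor(log2(1692)) + 1 = 11
leading_zeros = num_bits - 1 = 10
binary(1692) = 11010011100

Elias gamma(1692) = '0000000000' + '11010011100' = 000000000011010011100 (21 bits)


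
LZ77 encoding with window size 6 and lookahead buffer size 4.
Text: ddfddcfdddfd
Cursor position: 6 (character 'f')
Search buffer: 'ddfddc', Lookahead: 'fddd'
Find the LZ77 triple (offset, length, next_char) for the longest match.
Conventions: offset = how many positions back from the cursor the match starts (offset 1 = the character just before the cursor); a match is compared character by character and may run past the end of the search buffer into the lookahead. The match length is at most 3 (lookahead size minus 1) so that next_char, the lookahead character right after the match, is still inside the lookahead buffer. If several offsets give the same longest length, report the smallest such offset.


Try each offset into the search buffer:
  offset=1 (pos 5, char 'c'): match length 0
  offset=2 (pos 4, char 'd'): match length 0
  offset=3 (pos 3, char 'd'): match length 0
  offset=4 (pos 2, char 'f'): match length 3
  offset=5 (pos 1, char 'd'): match length 0
  offset=6 (pos 0, char 'd'): match length 0
Longest match has length 3 at offset 4.
next_char = character at position 6 + 3 = 9 -> 'd'

Best match: offset=4, length=3 (matching 'fdd' starting at position 2)
LZ77 triple: (4, 3, 'd')


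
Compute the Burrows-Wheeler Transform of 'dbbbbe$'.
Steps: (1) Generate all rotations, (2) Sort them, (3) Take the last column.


Rotations (sorted):
  0: $dbbbbe -> last char: e
  1: bbbbe$d -> last char: d
  2: bbbe$db -> last char: b
  3: bbe$dbb -> last char: b
  4: be$dbbb -> last char: b
  5: dbbbbe$ -> last char: $
  6: e$dbbbb -> last char: b


BWT = edbbb$b


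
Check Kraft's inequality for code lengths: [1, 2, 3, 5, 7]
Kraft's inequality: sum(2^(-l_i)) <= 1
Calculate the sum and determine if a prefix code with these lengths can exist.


Sum = 2^(-1) + 2^(-2) + 2^(-3) + 2^(-5) + 2^(-7)
    = 0.5 + 0.25 + 0.125 + 0.03125 + 0.0078125
    = 117/128 = 0.9140625
Since 0.9140625 <= 1, Kraft's inequality IS satisfied.
A prefix code with these lengths CAN exist.

Kraft sum = 0.9140625. Satisfied.


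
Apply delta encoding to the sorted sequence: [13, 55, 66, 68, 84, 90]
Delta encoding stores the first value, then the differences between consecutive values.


First value: 13
Deltas:
  55 - 13 = 42
  66 - 55 = 11
  68 - 66 = 2
  84 - 68 = 16
  90 - 84 = 6


Delta encoded: [13, 42, 11, 2, 16, 6]


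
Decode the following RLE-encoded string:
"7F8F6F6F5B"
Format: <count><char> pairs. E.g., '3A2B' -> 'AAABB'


Expanding each <count><char> pair:
  7F -> 'FFFFFFF'
  8F -> 'FFFFFFFF'
  6F -> 'FFFFFF'
  6F -> 'FFFFFF'
  5B -> 'BBBBB'

Decoded = FFFFFFFFFFFFFFFFFFFFFFFFFFFBBBBB


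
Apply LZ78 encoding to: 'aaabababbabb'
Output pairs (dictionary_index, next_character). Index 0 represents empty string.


LZ78 encoding steps:
Dictionary: {0: ''}
Step 1: w='' (idx 0), next='a' -> output (0, 'a'), add 'a' as idx 1
Step 2: w='a' (idx 1), next='a' -> output (1, 'a'), add 'aa' as idx 2
Step 3: w='' (idx 0), next='b' -> output (0, 'b'), add 'b' as idx 3
Step 4: w='a' (idx 1), next='b' -> output (1, 'b'), add 'ab' as idx 4
Step 5: w='ab' (idx 4), next='b' -> output (4, 'b'), add 'abb' as idx 5
Step 6: w='abb' (idx 5), end of input -> output (5, '')


Encoded: [(0, 'a'), (1, 'a'), (0, 'b'), (1, 'b'), (4, 'b'), (5, '')]


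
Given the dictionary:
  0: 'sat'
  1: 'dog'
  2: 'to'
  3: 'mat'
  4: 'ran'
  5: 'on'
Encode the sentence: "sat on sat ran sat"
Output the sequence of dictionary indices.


Look up each word in the dictionary:
  'sat' -> 0
  'on' -> 5
  'sat' -> 0
  'ran' -> 4
  'sat' -> 0

Encoded: [0, 5, 0, 4, 0]


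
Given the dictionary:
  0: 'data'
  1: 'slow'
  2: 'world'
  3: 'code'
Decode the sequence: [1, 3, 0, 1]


Look up each index in the dictionary:
  1 -> 'slow'
  3 -> 'code'
  0 -> 'data'
  1 -> 'slow'

Decoded: "slow code data slow"


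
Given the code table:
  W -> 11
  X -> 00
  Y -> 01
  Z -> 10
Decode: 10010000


Decoding:
10 -> Z
01 -> Y
00 -> X
00 -> X


Result: ZYXX


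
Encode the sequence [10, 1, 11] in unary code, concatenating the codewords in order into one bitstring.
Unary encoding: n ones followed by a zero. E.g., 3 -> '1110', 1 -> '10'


Encode each number as n ones followed by a terminating 0:
  10 -> 11111111110 (11 bits)
  1 -> 10 (2 bits)
  11 -> 111111111110 (12 bits)
Total length = 11 + 2 + 12 = 25 bits.

Unary([10, 1, 11]) = 1111111111010111111111110 (25 bits)


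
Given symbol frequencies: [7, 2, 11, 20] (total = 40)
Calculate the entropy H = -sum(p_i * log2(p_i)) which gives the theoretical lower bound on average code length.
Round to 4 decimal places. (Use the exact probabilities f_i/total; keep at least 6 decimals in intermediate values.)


Per-symbol terms -p_i * log2(p_i) with p_i = f_i/40:
  p = 7/40 = 0.175000: log2(p) = -2.514573, -p*log2(p) = 0.440050
  p = 2/40 = 0.050000: log2(p) = -4.321928, -p*log2(p) = 0.216096
  p = 11/40 = 0.275000: log2(p) = -1.862496, -p*log2(p) = 0.512187
  p = 20/40 = 0.500000: log2(p) = -1.000000, -p*log2(p) = 0.500000
H = 0.440050 + 0.216096 + 0.512187 + 0.500000 = 1.668333

H = 1.6683 bits/symbol


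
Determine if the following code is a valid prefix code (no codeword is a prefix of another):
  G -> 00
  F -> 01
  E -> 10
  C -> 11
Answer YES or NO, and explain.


Checking each pair (does one codeword prefix another?):
  G='00' vs F='01': no prefix
  G='00' vs E='10': no prefix
  G='00' vs C='11': no prefix
  F='01' vs G='00': no prefix
  F='01' vs E='10': no prefix
  F='01' vs C='11': no prefix
  E='10' vs G='00': no prefix
  E='10' vs F='01': no prefix
  E='10' vs C='11': no prefix
  C='11' vs G='00': no prefix
  C='11' vs F='01': no prefix
  C='11' vs E='10': no prefix
No violation found over all pairs.

YES -- this is a valid prefix code. No codeword is a prefix of any other codeword.


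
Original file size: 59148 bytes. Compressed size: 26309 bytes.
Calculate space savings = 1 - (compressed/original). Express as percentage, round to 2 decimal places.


ratio = compressed/original = 26309/59148 = 0.444799
savings = 1 - ratio = 1 - 0.444799 = 0.555201
as a percentage: 0.555201 * 100 = 55.52%

Space savings = 1 - 26309/59148 = 55.52%


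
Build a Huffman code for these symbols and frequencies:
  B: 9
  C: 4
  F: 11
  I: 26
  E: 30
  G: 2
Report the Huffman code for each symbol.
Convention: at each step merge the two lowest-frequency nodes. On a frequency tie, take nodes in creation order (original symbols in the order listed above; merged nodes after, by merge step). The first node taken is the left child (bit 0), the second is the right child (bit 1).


Huffman tree construction:
Step 1: Merge G(2) + C(4) = 6
Step 2: Merge (G+C)(6) + B(9) = 15
Step 3: Merge F(11) + ((G+C)+B)(15) = 26
Step 4: Merge I(26) + (F+((G+C)+B))(26) = 52
Step 5: Merge E(30) + (I+(F+((G+C)+B)))(52) = 82
Read each symbol's code off the tree from the root (left child = 0, right child = 1).

Codes:
  B: 1111 (length 4)
  C: 11101 (length 5)
  F: 110 (length 3)
  I: 10 (length 2)
  E: 0 (length 1)
  G: 11100 (length 5)
Average code length: 181/82 = 2.2073 bits/symbol


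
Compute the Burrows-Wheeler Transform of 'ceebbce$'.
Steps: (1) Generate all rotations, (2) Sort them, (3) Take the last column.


Rotations (sorted):
  0: $ceebbce -> last char: e
  1: bbce$cee -> last char: e
  2: bce$ceeb -> last char: b
  3: ce$ceebb -> last char: b
  4: ceebbce$ -> last char: $
  5: e$ceebbc -> last char: c
  6: ebbce$ce -> last char: e
  7: eebbce$c -> last char: c


BWT = eebb$cec


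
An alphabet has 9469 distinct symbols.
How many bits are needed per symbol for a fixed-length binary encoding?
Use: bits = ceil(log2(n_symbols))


log2(9469) = 13.209
Bracket: 2^13 = 8192 < 9469 <= 2^14 = 16384
So ceil(log2(9469)) = 14

bits = ceil(log2(9469)) = ceil(13.209) = 14 bits


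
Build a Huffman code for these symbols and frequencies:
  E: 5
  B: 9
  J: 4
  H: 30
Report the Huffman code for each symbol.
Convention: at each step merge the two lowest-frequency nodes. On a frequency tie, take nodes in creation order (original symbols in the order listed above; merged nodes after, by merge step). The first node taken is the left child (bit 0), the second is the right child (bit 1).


Huffman tree construction:
Step 1: Merge J(4) + E(5) = 9
Step 2: Merge B(9) + (J+E)(9) = 18
Step 3: Merge (B+(J+E))(18) + H(30) = 48
Read each symbol's code off the tree from the root (left child = 0, right child = 1).

Codes:
  E: 011 (length 3)
  B: 00 (length 2)
  J: 010 (length 3)
  H: 1 (length 1)
Average code length: 75/48 = 1.5625 bits/symbol


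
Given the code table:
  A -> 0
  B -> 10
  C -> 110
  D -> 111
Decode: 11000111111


Decoding:
110 -> C
0 -> A
0 -> A
111 -> D
111 -> D


Result: CAADD


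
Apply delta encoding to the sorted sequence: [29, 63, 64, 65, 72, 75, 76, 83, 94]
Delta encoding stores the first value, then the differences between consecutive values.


First value: 29
Deltas:
  63 - 29 = 34
  64 - 63 = 1
  65 - 64 = 1
  72 - 65 = 7
  75 - 72 = 3
  76 - 75 = 1
  83 - 76 = 7
  94 - 83 = 11


Delta encoded: [29, 34, 1, 1, 7, 3, 1, 7, 11]


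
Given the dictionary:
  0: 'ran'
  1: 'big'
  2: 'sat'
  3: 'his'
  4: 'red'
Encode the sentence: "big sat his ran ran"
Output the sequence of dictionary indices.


Look up each word in the dictionary:
  'big' -> 1
  'sat' -> 2
  'his' -> 3
  'ran' -> 0
  'ran' -> 0

Encoded: [1, 2, 3, 0, 0]


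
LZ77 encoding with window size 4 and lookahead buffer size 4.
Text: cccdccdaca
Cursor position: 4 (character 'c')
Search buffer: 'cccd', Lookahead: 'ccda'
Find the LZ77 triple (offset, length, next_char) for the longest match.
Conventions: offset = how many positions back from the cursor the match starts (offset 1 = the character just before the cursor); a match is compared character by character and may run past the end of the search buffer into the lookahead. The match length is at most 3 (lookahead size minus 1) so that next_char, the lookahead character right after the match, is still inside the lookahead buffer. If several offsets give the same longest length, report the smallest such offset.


Try each offset into the search buffer:
  offset=1 (pos 3, char 'd'): match length 0
  offset=2 (pos 2, char 'c'): match length 1
  offset=3 (pos 1, char 'c'): match length 3
  offset=4 (pos 0, char 'c'): match length 2
Longest match has length 3 at offset 3.
next_char = character at position 4 + 3 = 7 -> 'a'

Best match: offset=3, length=3 (matching 'ccd' starting at position 1)
LZ77 triple: (3, 3, 'a')


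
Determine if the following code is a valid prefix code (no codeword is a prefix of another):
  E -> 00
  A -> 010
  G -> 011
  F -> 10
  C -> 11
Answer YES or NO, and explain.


Checking each pair (does one codeword prefix another?):
  E='00' vs A='010': no prefix
  E='00' vs G='011': no prefix
  E='00' vs F='10': no prefix
  E='00' vs C='11': no prefix
  A='010' vs E='00': no prefix
  A='010' vs G='011': no prefix
  A='010' vs F='10': no prefix
  A='010' vs C='11': no prefix
  G='011' vs E='00': no prefix
  G='011' vs A='010': no prefix
  G='011' vs F='10': no prefix
  G='011' vs C='11': no prefix
  F='10' vs E='00': no prefix
  F='10' vs A='010': no prefix
  F='10' vs G='011': no prefix
  F='10' vs C='11': no prefix
  C='11' vs E='00': no prefix
  C='11' vs A='010': no prefix
  C='11' vs G='011': no prefix
  C='11' vs F='10': no prefix
No violation found over all pairs.

YES -- this is a valid prefix code. No codeword is a prefix of any other codeword.


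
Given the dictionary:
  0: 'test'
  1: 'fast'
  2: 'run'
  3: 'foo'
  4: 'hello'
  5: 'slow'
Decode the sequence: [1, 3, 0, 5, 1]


Look up each index in the dictionary:
  1 -> 'fast'
  3 -> 'foo'
  0 -> 'test'
  5 -> 'slow'
  1 -> 'fast'

Decoded: "fast foo test slow fast"


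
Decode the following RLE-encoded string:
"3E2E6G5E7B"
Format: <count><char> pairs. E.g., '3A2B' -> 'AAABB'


Expanding each <count><char> pair:
  3E -> 'EEE'
  2E -> 'EE'
  6G -> 'GGGGGG'
  5E -> 'EEEEE'
  7B -> 'BBBBBBB'

Decoded = EEEEEGGGGGGEEEEEBBBBBBB


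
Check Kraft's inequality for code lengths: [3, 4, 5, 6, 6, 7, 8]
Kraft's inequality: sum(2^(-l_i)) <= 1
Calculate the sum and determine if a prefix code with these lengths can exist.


Sum = 2^(-3) + 2^(-4) + 2^(-5) + 2^(-6) + 2^(-6) + 2^(-7) + 2^(-8)
    = 0.125 + 0.0625 + 0.03125 + 0.015625 + 0.015625 + 0.0078125 + 0.00390625
    = 67/256 = 0.26171875
Since 0.26171875 <= 1, Kraft's inequality IS satisfied.
A prefix code with these lengths CAN exist.

Kraft sum = 0.26171875. Satisfied.


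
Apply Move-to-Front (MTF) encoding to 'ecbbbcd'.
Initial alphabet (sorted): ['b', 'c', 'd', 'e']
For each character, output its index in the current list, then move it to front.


MTF encoding:
'e': index 3 in ['b', 'c', 'd', 'e'] -> ['e', 'b', 'c', 'd']
'c': index 2 in ['e', 'b', 'c', 'd'] -> ['c', 'e', 'b', 'd']
'b': index 2 in ['c', 'e', 'b', 'd'] -> ['b', 'c', 'e', 'd']
'b': index 0 in ['b', 'c', 'e', 'd'] -> ['b', 'c', 'e', 'd']
'b': index 0 in ['b', 'c', 'e', 'd'] -> ['b', 'c', 'e', 'd']
'c': index 1 in ['b', 'c', 'e', 'd'] -> ['c', 'b', 'e', 'd']
'd': index 3 in ['c', 'b', 'e', 'd'] -> ['d', 'c', 'b', 'e']


Output: [3, 2, 2, 0, 0, 1, 3]


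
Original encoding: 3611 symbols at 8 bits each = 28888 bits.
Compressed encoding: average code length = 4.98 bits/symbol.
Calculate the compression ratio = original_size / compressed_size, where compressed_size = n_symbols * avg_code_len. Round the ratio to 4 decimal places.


original_size = n_symbols * orig_bits = 3611 * 8 = 28888 bits
compressed_size = n_symbols * avg_code_len = 3611 * 4.98 = 17982.78 bits
ratio = original_size / compressed_size = 28888 / 17982.78 = 1.6064

Compression ratio = 1.6064


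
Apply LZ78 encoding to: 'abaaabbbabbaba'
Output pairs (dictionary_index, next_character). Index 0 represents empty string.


LZ78 encoding steps:
Dictionary: {0: ''}
Step 1: w='' (idx 0), next='a' -> output (0, 'a'), add 'a' as idx 1
Step 2: w='' (idx 0), next='b' -> output (0, 'b'), add 'b' as idx 2
Step 3: w='a' (idx 1), next='a' -> output (1, 'a'), add 'aa' as idx 3
Step 4: w='a' (idx 1), next='b' -> output (1, 'b'), add 'ab' as idx 4
Step 5: w='b' (idx 2), next='b' -> output (2, 'b'), add 'bb' as idx 5
Step 6: w='ab' (idx 4), next='b' -> output (4, 'b'), add 'abb' as idx 6
Step 7: w='ab' (idx 4), next='a' -> output (4, 'a'), add 'aba' as idx 7


Encoded: [(0, 'a'), (0, 'b'), (1, 'a'), (1, 'b'), (2, 'b'), (4, 'b'), (4, 'a')]


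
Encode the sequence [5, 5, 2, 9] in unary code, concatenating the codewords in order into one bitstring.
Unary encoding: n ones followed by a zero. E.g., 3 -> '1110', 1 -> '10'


Encode each number as n ones followed by a terminating 0:
  5 -> 111110 (6 bits)
  5 -> 111110 (6 bits)
  2 -> 110 (3 bits)
  9 -> 1111111110 (10 bits)
Total length = 6 + 6 + 3 + 10 = 25 bits.

Unary([5, 5, 2, 9]) = 1111101111101101111111110 (25 bits)


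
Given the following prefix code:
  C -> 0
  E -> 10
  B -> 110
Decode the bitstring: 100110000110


Decoding step by step:
Bits 10 -> E
Bits 0 -> C
Bits 110 -> B
Bits 0 -> C
Bits 0 -> C
Bits 0 -> C
Bits 110 -> B


Decoded message: ECBCCCB


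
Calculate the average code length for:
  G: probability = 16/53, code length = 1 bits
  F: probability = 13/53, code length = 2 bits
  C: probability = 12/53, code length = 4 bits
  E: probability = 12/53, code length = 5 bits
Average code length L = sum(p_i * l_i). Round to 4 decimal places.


Weighted contributions p_i * l_i:
  G: (16/53) * 1 = 16/53
  F: (13/53) * 2 = 26/53
  C: (12/53) * 4 = 48/53
  E: (12/53) * 5 = 60/53
Sum = (16 + 26 + 48 + 60)/53 = 150/53

L = 150/53 = 2.8302 bits/symbol


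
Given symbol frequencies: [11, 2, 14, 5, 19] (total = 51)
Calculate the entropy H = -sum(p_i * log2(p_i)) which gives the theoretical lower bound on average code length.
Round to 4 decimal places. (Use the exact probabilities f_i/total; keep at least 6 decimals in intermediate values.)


Per-symbol terms -p_i * log2(p_i) with p_i = f_i/51:
  p = 11/51 = 0.215686: log2(p) = -2.212994, -p*log2(p) = 0.477312
  p = 2/51 = 0.039216: log2(p) = -4.672425, -p*log2(p) = 0.183232
  p = 14/51 = 0.274510: log2(p) = -1.865070, -p*log2(p) = 0.511980
  p = 5/51 = 0.098039: log2(p) = -3.350497, -p*log2(p) = 0.328480
  p = 19/51 = 0.372549: log2(p) = -1.424498, -p*log2(p) = 0.530695
H = 0.477312 + 0.183232 + 0.511980 + 0.328480 + 0.530695 = 2.031699

H = 2.0317 bits/symbol


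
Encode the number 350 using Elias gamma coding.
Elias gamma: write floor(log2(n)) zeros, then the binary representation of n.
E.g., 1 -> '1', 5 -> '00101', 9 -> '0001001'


num_bits = floor(log2(350)) + 1 = 9
leading_zeros = num_bits - 1 = 8
binary(350) = 101011110

Elias gamma(350) = '00000000' + '101011110' = 00000000101011110 (17 bits)


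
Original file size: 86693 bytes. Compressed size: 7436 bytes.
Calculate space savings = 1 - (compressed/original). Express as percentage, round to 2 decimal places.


ratio = compressed/original = 7436/86693 = 0.085774
savings = 1 - ratio = 1 - 0.085774 = 0.914226
as a percentage: 0.914226 * 100 = 91.42%

Space savings = 1 - 7436/86693 = 91.42%


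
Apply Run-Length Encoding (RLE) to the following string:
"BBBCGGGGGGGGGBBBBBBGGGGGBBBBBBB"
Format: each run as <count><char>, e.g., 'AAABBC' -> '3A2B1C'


Scanning runs left to right:
  i=0: run of 'B' x 3 -> '3B'
  i=3: run of 'C' x 1 -> '1C'
  i=4: run of 'G' x 9 -> '9G'
  i=13: run of 'B' x 6 -> '6B'
  i=19: run of 'G' x 5 -> '5G'
  i=24: run of 'B' x 7 -> '7B'

RLE = 3B1C9G6B5G7B
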